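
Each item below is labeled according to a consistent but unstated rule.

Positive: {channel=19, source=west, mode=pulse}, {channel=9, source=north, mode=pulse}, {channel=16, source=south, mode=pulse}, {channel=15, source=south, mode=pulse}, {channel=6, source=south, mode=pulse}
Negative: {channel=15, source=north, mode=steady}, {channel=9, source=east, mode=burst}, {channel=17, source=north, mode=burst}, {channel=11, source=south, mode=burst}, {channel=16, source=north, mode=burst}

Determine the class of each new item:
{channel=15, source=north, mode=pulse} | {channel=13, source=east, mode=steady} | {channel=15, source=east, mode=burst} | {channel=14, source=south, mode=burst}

'Positive' ⟺ mode is pulse.

Positive, Negative, Negative, Negative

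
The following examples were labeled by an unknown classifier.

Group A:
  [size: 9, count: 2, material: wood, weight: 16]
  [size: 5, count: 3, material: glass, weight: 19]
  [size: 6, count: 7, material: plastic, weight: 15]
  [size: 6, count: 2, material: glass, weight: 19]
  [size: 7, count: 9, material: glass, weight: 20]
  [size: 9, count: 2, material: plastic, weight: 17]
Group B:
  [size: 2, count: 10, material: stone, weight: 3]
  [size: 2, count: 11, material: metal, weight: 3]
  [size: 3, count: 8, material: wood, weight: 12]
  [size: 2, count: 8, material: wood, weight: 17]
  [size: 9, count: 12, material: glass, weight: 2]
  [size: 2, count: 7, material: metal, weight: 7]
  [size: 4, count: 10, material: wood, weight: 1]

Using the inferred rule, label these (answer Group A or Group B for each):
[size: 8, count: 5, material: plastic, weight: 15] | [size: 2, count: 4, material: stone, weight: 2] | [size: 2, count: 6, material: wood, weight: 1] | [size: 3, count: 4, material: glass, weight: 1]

A rule that fits every label: size ≥ 4 AND count ≤ 9 — true of each 'Group A' example, false of each 'Group B' one.
Group A: [size: 8, count: 5, material: plastic, weight: 15], since size = 8, count = 5.
Group B: [size: 2, count: 4, material: stone, weight: 2], since size = 2, count = 4.
Group B: [size: 2, count: 6, material: wood, weight: 1], since size = 2, count = 6.
Group B: [size: 3, count: 4, material: glass, weight: 1], since size = 3, count = 4.

Group A, Group B, Group B, Group B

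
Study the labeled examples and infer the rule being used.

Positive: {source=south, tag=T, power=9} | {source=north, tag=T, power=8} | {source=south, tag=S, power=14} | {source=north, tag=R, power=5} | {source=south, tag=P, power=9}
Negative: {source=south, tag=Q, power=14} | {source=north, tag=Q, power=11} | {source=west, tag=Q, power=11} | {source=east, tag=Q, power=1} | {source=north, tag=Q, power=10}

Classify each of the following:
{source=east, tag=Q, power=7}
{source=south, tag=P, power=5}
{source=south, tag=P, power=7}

The simplest hypothesis consistent with all the labels is: tag is not Q.
Negative: {source=east, tag=Q, power=7}, since tag is Q. Positive: {source=south, tag=P, power=5}, since tag is P. Positive: {source=south, tag=P, power=7}, since tag is P.

Negative, Positive, Positive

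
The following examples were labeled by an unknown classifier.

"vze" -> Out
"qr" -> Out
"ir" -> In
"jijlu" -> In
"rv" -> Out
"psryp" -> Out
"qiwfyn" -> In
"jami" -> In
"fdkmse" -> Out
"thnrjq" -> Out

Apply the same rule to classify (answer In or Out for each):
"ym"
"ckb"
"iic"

Out, Out, In

The common property of the 'In' items is: contains 'i'. No 'Out' item has it.
"ym" → no 'i' → Out. "ckb" → no 'i' → Out. "iic" → has 'i' → In.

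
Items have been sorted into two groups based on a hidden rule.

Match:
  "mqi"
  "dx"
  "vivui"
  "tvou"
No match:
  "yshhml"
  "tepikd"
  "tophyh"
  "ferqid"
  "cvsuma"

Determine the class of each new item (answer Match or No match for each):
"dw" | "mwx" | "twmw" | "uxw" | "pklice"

'Match' ⟺ length ≤ 5.

Match, Match, Match, Match, No match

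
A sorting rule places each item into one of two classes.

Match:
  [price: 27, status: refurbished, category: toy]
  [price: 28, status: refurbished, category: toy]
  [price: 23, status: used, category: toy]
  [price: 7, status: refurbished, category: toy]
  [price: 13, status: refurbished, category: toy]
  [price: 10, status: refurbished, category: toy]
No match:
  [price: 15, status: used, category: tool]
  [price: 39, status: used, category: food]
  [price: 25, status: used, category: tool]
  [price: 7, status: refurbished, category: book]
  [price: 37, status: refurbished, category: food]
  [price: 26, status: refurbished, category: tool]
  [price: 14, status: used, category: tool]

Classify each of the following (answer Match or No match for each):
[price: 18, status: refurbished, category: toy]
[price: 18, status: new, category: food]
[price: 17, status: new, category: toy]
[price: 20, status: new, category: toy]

Match, No match, Match, Match

Looking at the examples, the only property every 'Match' case has and every 'No match' case lacks is: category is toy.
[price: 18, status: refurbished, category: toy]: category is toy, satisfies this → Match.
[price: 18, status: new, category: food]: category is food, does not satisfy this → No match.
[price: 17, status: new, category: toy]: category is toy, satisfies this → Match.
[price: 20, status: new, category: toy]: category is toy, satisfies this → Match.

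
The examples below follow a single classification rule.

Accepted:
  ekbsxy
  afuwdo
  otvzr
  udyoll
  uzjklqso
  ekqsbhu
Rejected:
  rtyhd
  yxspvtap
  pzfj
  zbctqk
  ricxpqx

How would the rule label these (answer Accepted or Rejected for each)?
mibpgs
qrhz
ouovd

Rule: starts with a vowel. This holds for each 'Accepted' example and fails for each 'Rejected' one.

Rejected, Rejected, Accepted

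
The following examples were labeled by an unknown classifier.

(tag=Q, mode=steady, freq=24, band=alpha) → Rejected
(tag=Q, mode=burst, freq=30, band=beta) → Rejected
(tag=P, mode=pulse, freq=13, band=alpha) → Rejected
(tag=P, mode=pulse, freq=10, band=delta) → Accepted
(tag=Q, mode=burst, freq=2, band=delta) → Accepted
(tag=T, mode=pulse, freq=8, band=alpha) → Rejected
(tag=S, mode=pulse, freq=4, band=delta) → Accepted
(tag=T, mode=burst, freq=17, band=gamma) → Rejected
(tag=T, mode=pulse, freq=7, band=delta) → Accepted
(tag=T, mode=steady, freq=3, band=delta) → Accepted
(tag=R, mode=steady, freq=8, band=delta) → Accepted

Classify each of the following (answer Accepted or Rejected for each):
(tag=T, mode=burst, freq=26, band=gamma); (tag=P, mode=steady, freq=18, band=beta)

Rejected, Rejected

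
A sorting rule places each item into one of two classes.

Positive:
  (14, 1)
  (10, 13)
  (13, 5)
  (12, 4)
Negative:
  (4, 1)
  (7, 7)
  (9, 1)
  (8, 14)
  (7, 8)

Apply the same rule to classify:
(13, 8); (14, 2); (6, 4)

Positive, Positive, Negative

Rule: first ≥ 10. This holds for each 'Positive' example and fails for each 'Negative' one.
Positive: (13, 8), since first 13.
Positive: (14, 2), since first 14.
Negative: (6, 4), since first 6.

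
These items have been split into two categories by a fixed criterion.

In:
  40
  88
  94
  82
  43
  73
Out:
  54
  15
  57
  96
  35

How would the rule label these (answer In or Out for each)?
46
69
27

The classifier is using: ≡ 1 (mod 3).
In: 46, since 46 mod 3 = 1.
Out: 69, since 69 mod 3 = 0.
Out: 27, since 27 mod 3 = 0.

In, Out, Out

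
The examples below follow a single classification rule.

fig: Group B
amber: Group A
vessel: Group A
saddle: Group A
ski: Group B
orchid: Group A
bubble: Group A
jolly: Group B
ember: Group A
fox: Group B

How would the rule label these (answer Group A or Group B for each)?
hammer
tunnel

Group A, Group A

One predicate separates the groups cleanly: has ≥ 2 vowels.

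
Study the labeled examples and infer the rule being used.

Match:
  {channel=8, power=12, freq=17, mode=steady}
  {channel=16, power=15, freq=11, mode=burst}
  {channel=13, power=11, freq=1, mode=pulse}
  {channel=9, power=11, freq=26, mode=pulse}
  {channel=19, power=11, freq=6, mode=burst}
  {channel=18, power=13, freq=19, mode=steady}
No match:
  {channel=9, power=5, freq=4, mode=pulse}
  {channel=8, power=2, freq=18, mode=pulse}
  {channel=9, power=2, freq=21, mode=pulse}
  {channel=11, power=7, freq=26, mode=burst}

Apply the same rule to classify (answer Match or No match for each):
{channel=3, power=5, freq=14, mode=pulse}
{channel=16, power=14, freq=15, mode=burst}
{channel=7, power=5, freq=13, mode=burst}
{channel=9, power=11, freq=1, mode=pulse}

No match, Match, No match, Match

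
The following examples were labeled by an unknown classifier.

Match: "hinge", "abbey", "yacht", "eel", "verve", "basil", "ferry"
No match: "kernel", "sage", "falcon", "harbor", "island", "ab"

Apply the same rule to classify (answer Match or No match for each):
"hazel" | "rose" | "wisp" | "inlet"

The rule appears to be: odd length.
"hazel" — length 5, hence Match.
"rose" — length 4, hence No match.
"wisp" — length 4, hence No match.
"inlet" — length 5, hence Match.

Match, No match, No match, Match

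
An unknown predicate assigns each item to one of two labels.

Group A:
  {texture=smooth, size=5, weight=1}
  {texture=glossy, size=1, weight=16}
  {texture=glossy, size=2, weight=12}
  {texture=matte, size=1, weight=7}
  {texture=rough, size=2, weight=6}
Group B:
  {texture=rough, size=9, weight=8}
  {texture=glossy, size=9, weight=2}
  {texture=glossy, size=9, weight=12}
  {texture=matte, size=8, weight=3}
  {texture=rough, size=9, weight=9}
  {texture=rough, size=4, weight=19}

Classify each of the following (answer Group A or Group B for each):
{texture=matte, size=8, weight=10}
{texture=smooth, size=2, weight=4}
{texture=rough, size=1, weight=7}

Group B, Group A, Group A

The pattern is that an item is 'Group A' exactly when: weight ≤ 16 AND size ≤ 5.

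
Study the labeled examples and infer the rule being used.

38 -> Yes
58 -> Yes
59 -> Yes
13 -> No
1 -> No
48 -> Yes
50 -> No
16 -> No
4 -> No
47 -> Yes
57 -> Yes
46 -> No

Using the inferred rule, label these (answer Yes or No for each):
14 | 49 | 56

The classifier is using: digit sum ≥ 11.
No: 14, since digit sum 1+4 = 5.
Yes: 49, since digit sum 4+9 = 13.
Yes: 56, since digit sum 5+6 = 11.

No, Yes, Yes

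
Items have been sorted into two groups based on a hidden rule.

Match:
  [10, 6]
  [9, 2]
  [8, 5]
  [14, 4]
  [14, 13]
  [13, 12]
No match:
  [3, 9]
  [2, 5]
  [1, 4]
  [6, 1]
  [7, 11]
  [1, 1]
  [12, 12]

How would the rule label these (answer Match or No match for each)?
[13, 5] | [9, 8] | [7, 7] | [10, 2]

Match, Match, No match, Match

'Match' ⟺ first > second AND sum ≥ 11.
[13, 5] → 13 > 5, 13+5 = 18 → Match.
[9, 8] → 9 > 8, 9+8 = 17 → Match.
[7, 7] → 7 = 7, 7+7 = 14 → No match.
[10, 2] → 10 > 2, 10+2 = 12 → Match.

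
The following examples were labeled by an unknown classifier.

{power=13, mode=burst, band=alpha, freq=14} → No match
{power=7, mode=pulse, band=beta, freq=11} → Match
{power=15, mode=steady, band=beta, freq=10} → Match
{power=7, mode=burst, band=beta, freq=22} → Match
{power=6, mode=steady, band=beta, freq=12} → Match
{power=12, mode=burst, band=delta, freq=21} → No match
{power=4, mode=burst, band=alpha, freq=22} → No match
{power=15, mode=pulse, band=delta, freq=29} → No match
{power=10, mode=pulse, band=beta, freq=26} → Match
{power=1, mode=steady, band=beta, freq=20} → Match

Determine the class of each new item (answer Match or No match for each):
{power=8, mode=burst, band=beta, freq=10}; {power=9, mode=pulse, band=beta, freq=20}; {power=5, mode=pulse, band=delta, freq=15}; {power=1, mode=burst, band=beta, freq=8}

All 'Match' examples share one property — band is beta — and every 'No match' example lacks it.
{power=8, mode=burst, band=beta, freq=10} → band is beta → Match.
{power=9, mode=pulse, band=beta, freq=20} → band is beta → Match.
{power=5, mode=pulse, band=delta, freq=15} → band is delta → No match.
{power=1, mode=burst, band=beta, freq=8} → band is beta → Match.

Match, Match, No match, Match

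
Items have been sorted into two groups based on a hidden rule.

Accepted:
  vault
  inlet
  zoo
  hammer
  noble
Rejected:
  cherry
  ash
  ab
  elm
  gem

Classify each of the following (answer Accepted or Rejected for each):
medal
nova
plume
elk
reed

Accepted, Accepted, Accepted, Rejected, Accepted

Every 'Accepted' example satisfies: has ≥ 2 vowels. None of the 'Rejected' examples do.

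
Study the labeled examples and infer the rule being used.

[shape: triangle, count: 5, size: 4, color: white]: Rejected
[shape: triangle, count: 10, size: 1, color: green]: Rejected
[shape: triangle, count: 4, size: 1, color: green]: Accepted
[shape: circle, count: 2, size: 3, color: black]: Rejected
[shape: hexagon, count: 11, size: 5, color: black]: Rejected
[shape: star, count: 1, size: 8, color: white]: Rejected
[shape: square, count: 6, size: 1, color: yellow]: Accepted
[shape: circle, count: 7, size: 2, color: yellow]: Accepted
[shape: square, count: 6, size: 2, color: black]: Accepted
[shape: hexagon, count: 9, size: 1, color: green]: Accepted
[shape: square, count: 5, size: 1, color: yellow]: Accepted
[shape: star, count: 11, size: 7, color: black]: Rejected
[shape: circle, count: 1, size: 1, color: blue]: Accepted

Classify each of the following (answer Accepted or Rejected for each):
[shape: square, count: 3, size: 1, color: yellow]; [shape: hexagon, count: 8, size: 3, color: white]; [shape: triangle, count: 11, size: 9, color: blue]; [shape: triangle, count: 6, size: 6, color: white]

Accepted, Rejected, Rejected, Rejected

Every 'Accepted' example satisfies: count ≤ 9 AND size ≤ 2. None of the 'Rejected' examples do.
[shape: square, count: 3, size: 1, color: yellow]: count = 3, size = 1, satisfies this → Accepted.
[shape: hexagon, count: 8, size: 3, color: white]: count = 8, size = 3, fails the rule → Rejected.
[shape: triangle, count: 11, size: 9, color: blue]: count = 11, size = 9, fails the rule → Rejected.
[shape: triangle, count: 6, size: 6, color: white]: count = 6, size = 6, fails the rule → Rejected.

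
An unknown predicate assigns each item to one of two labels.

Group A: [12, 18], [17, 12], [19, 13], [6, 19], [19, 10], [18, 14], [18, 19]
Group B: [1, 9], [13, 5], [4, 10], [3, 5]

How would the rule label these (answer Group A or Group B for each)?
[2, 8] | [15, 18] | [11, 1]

Group B, Group A, Group B

One predicate separates the groups cleanly: sum ≥ 25.
[2, 8]: 2+8 = 10 — does not fit, so Group B. [15, 18]: 15+18 = 33 — satisfies this, so Group A. [11, 1]: 11+1 = 12 — does not fit, so Group B.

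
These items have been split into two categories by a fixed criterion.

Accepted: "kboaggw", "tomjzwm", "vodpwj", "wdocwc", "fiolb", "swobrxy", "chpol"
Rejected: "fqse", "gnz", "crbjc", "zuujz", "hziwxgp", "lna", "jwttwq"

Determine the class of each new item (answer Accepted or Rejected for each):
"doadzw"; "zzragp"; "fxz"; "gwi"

All 'Accepted' examples share one property — contains 'o' — and every 'Rejected' example lacks it.
"doadzw": has 'o' — qualifies, so Accepted.
"zzragp": no 'o' — does not satisfy this, so Rejected.
"fxz": no 'o' — does not satisfy this, so Rejected.
"gwi": no 'o' — does not satisfy this, so Rejected.

Accepted, Rejected, Rejected, Rejected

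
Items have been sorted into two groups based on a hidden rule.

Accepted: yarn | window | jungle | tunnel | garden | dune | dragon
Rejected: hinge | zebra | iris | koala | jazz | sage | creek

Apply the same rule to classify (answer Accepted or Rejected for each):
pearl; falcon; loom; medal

Rejected, Accepted, Rejected, Rejected

The simplest hypothesis consistent with all the labels is: even length AND contains 'n'.
pearl → length 5, no 'n' → Rejected.
falcon → length 6, has 'n' → Accepted.
loom → length 4, no 'n' → Rejected.
medal → length 5, no 'n' → Rejected.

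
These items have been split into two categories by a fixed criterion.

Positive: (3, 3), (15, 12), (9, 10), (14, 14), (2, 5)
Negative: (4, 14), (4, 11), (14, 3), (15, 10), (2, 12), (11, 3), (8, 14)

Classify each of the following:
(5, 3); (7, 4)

Positive, Positive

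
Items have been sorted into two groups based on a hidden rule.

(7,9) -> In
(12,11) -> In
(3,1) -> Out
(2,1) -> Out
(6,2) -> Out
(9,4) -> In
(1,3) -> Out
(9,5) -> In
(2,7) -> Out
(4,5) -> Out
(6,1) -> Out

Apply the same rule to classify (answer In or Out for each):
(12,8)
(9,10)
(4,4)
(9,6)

In, In, Out, In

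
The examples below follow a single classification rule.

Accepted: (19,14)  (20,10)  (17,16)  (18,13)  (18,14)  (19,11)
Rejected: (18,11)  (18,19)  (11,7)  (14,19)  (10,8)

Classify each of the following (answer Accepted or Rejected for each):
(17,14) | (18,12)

A rule that fits every label: first > second AND sum ≥ 30 — true of each 'Accepted' example, false of each 'Rejected' one.
(17,14): 17 > 14, 17+14 = 31, qualifies → Accepted. (18,12): 18 > 12, 18+12 = 30, qualifies → Accepted.

Accepted, Accepted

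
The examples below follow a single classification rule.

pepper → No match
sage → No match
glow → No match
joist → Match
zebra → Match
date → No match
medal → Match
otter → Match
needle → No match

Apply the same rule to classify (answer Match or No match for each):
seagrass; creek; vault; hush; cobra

No match, Match, Match, No match, Match

Every 'Match' example satisfies: odd length. None of the 'No match' examples do.
seagrass: length 8 — does not satisfy this, so No match.
creek: length 5 — passes, so Match.
vault: length 5 — passes, so Match.
hush: length 4 — does not satisfy this, so No match.
cobra: length 5 — passes, so Match.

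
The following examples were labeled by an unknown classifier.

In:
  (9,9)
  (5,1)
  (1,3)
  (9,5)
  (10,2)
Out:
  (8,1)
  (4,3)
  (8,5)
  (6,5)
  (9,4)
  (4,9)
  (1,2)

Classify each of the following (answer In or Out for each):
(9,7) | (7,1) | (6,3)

In, In, Out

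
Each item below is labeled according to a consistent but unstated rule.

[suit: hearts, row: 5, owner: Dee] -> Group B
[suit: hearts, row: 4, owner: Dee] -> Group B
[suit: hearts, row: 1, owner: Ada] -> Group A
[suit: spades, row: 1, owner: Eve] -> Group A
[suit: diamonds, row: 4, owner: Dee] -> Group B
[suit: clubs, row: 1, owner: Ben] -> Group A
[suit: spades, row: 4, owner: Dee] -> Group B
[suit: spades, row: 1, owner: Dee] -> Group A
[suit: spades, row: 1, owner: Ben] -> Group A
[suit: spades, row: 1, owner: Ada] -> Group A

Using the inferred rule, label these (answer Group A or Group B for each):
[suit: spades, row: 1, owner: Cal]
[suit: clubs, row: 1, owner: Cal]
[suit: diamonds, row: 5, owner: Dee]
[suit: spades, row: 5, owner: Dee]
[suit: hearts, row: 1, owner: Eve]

Group A, Group A, Group B, Group B, Group A

The distinguishing property — row = 1 — holds for all the 'Group A' cases and none of the 'Group B' cases.
[suit: spades, row: 1, owner: Cal]: row = 1, has this property → Group A. [suit: clubs, row: 1, owner: Cal]: row = 1, has this property → Group A. [suit: diamonds, row: 5, owner: Dee]: row = 5, fails this test → Group B. [suit: spades, row: 5, owner: Dee]: row = 5, fails this test → Group B. [suit: hearts, row: 1, owner: Eve]: row = 1, has this property → Group A.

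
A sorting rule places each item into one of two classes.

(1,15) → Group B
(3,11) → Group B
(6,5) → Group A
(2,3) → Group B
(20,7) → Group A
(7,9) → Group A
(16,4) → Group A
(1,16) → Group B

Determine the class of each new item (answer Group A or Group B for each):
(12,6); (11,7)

The simplest hypothesis consistent with all the labels is: first ≥ 4.
(12,6): Group A (first 12).
(11,7): Group A (first 11).

Group A, Group A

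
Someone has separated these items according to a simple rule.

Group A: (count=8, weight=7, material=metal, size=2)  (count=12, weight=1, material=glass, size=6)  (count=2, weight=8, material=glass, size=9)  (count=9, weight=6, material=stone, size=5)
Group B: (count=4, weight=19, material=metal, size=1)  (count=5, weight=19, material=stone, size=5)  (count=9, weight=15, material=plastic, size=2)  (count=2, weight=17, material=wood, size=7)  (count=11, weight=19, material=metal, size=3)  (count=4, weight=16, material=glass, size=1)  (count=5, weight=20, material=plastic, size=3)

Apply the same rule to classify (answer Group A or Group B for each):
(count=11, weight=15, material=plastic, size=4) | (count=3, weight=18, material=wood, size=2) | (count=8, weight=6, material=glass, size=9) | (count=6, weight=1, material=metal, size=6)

The rule appears to be: weight ≤ 8.
(count=11, weight=15, material=plastic, size=4): weight = 15 — doesn't qualify, so Group B.
(count=3, weight=18, material=wood, size=2): weight = 18 — doesn't qualify, so Group B.
(count=8, weight=6, material=glass, size=9): weight = 6 — passes, so Group A.
(count=6, weight=1, material=metal, size=6): weight = 1 — passes, so Group A.

Group B, Group B, Group A, Group A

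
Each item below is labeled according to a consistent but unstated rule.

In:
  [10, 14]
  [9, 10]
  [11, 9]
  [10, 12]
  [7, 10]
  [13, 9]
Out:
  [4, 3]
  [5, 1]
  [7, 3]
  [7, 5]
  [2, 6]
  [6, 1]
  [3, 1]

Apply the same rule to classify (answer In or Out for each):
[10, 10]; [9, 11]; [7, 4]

'In' ⟺ sum ≥ 17.
In: [10, 10], since 10+10 = 20. In: [9, 11], since 9+11 = 20. Out: [7, 4], since 7+4 = 11.

In, In, Out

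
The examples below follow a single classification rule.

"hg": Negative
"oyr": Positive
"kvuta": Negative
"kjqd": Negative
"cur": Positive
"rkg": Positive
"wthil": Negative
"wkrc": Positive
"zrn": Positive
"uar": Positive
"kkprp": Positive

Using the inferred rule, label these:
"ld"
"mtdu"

'Positive' ⟺ contains 'r'.
"ld": no 'r' — does not satisfy this, so Negative. "mtdu": no 'r' — does not satisfy this, so Negative.

Negative, Negative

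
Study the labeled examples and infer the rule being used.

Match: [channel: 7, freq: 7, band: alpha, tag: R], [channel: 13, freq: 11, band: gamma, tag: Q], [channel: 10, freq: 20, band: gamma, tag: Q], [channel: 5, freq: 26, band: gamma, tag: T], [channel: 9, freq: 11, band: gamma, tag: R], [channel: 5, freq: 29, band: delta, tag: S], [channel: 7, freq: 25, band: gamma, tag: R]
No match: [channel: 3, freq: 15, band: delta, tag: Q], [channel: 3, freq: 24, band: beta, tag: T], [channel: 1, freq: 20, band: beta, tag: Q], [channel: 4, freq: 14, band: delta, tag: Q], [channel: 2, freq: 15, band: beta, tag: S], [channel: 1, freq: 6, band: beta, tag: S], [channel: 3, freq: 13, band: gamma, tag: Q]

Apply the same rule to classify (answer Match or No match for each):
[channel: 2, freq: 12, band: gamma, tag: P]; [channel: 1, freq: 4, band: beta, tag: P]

No match, No match

A rule that fits every label: channel ≥ 5 — true of each 'Match' example, false of each 'No match' one.
[channel: 2, freq: 12, band: gamma, tag: P]: channel = 2 — lacks this property, so No match. [channel: 1, freq: 4, band: beta, tag: P]: channel = 1 — lacks this property, so No match.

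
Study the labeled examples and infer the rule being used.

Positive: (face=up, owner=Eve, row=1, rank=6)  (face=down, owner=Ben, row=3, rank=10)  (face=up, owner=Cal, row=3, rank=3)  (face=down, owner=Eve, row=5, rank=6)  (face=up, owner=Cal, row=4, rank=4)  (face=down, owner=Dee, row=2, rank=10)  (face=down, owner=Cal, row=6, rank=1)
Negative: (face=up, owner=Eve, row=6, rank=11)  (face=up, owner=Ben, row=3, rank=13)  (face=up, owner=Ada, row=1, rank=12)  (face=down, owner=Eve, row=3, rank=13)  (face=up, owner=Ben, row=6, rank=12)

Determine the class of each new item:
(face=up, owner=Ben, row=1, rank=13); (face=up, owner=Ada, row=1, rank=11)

Negative, Negative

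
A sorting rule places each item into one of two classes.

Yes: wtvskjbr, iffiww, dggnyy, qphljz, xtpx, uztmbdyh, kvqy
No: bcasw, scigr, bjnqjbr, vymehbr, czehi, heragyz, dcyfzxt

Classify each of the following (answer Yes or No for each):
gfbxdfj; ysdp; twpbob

Rule: even length. This holds for each 'Yes' example and fails for each 'No' one.
gfbxdfj — length 7, hence No.
ysdp — length 4, hence Yes.
twpbob — length 6, hence Yes.

No, Yes, Yes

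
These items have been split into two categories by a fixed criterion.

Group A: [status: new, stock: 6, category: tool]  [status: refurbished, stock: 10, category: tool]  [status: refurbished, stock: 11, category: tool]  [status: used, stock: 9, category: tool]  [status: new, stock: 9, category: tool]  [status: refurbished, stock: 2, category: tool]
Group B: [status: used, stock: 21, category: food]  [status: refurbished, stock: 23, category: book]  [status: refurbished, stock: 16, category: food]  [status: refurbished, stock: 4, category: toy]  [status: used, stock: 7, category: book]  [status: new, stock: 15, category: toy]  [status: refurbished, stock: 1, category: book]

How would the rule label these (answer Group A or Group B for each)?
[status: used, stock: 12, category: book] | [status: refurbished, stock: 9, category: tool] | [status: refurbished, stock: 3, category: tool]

The simplest hypothesis consistent with all the labels is: category is tool.

Group B, Group A, Group A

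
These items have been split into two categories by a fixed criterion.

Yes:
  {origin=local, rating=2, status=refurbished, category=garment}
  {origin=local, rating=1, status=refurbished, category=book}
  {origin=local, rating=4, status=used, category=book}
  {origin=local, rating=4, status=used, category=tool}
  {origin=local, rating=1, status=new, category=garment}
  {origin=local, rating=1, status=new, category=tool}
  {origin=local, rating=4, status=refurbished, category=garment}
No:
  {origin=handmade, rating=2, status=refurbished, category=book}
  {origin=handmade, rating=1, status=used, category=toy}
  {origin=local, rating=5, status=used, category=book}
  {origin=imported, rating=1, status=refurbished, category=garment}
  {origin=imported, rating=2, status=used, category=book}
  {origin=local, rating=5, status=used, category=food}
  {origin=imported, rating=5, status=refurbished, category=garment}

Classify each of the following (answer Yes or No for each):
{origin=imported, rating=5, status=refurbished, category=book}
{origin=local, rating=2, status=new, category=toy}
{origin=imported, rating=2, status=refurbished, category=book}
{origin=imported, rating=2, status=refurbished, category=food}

The pattern is that an item is 'Yes' exactly when: origin is local AND rating ≤ 4.

No, Yes, No, No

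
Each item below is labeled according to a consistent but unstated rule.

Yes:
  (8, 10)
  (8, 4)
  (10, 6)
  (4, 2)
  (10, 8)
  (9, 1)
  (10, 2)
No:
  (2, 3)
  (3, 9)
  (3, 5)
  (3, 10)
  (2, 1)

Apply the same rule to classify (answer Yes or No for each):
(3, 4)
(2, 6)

The pattern is that an item is 'Yes' exactly when: first ≥ 4.
(3, 4): No (first 3). (2, 6): No (first 2).

No, No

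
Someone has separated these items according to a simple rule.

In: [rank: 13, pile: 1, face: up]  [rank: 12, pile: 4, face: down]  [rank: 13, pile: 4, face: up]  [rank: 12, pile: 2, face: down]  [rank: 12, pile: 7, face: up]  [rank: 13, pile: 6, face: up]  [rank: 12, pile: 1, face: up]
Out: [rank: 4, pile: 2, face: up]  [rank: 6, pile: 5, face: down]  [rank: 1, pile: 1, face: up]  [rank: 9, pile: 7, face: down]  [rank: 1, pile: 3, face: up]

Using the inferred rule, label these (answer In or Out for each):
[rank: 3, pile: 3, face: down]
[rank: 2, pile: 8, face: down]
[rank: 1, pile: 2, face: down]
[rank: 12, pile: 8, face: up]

'In' ⟺ rank ≥ 12.
[rank: 3, pile: 3, face: down] — rank = 3, hence Out. [rank: 2, pile: 8, face: down] — rank = 2, hence Out. [rank: 1, pile: 2, face: down] — rank = 1, hence Out. [rank: 12, pile: 8, face: up] — rank = 12, hence In.

Out, Out, Out, In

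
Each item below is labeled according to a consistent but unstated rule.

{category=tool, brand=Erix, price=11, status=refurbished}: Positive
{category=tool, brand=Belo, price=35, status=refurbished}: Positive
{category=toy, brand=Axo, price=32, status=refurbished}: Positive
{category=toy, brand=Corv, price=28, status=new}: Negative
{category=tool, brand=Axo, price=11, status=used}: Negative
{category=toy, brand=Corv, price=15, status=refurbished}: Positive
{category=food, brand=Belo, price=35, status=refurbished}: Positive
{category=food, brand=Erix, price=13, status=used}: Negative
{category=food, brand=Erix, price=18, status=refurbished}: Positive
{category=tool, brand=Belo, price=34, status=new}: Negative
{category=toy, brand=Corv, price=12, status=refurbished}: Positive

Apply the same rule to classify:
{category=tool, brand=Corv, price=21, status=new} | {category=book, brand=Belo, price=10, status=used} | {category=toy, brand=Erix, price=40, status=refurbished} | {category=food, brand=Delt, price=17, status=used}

Negative, Negative, Positive, Negative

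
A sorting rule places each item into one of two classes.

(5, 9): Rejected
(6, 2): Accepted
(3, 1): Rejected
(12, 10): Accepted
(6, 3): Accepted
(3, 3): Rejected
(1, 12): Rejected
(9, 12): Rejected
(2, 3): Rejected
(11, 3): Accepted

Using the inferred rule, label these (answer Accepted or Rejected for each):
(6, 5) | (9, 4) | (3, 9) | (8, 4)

The distinguishing property — first > second AND sum ≥ 5 — holds for all the 'Accepted' cases and none of the 'Rejected' cases.
(6, 5) → 6 > 5, 6+5 = 11 → Accepted. (9, 4) → 9 > 4, 9+4 = 13 → Accepted. (3, 9) → 3 < 9, 3+9 = 12 → Rejected. (8, 4) → 8 > 4, 8+4 = 12 → Accepted.

Accepted, Accepted, Rejected, Accepted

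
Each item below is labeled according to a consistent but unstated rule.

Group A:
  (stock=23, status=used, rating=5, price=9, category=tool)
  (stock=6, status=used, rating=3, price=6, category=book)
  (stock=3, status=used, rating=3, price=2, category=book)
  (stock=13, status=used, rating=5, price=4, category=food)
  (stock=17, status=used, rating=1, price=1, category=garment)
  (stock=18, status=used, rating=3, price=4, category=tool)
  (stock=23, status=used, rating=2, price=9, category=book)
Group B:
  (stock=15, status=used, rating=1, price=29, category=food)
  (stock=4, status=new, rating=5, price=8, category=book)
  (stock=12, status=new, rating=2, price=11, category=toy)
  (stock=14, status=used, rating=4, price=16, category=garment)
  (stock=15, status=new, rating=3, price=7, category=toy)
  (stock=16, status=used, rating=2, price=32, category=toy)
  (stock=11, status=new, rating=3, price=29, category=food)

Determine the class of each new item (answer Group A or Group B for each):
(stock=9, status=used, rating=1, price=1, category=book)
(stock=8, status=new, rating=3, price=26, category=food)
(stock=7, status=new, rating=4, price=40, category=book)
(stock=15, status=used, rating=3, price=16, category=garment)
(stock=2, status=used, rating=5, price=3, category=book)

Group A, Group B, Group B, Group B, Group A

Rule: status is used AND price ≤ 9. This holds for each 'Group A' example and fails for each 'Group B' one.
(stock=9, status=used, rating=1, price=1, category=book) → status is used, price = 1 → Group A. (stock=8, status=new, rating=3, price=26, category=food) → status is new, price = 26 → Group B. (stock=7, status=new, rating=4, price=40, category=book) → status is new, price = 40 → Group B. (stock=15, status=used, rating=3, price=16, category=garment) → status is used, price = 16 → Group B. (stock=2, status=used, rating=5, price=3, category=book) → status is used, price = 3 → Group A.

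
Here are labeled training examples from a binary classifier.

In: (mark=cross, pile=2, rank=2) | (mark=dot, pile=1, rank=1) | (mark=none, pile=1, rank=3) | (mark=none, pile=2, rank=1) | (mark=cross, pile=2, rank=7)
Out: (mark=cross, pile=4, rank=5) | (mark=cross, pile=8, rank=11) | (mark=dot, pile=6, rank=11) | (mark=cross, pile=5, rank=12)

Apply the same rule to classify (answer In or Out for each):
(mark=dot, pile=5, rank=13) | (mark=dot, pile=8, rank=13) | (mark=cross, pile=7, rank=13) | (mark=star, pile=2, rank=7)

Out, Out, Out, In

A rule that fits every label: pile ≤ 2 — true of each 'In' example, false of each 'Out' one.
(mark=dot, pile=5, rank=13): Out (pile = 5). (mark=dot, pile=8, rank=13): Out (pile = 8). (mark=cross, pile=7, rank=13): Out (pile = 7). (mark=star, pile=2, rank=7): In (pile = 2).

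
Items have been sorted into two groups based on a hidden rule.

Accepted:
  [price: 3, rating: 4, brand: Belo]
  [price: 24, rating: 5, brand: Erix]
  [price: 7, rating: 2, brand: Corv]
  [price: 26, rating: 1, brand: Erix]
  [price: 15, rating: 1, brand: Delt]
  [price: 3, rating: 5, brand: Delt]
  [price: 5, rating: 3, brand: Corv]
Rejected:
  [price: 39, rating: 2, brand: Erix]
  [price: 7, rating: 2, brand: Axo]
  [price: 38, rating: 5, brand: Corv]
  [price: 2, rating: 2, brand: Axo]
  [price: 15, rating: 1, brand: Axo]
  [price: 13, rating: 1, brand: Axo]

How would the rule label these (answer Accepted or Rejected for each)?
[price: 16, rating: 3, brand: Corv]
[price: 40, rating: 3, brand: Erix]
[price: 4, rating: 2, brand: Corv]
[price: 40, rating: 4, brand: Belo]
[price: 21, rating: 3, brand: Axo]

The pattern is that an item is 'Accepted' exactly when: brand is not Axo AND price ≤ 26.
[price: 16, rating: 3, brand: Corv] — brand is Corv, price = 16, hence Accepted. [price: 40, rating: 3, brand: Erix] — brand is Erix, price = 40, hence Rejected. [price: 4, rating: 2, brand: Corv] — brand is Corv, price = 4, hence Accepted. [price: 40, rating: 4, brand: Belo] — brand is Belo, price = 40, hence Rejected. [price: 21, rating: 3, brand: Axo] — brand is Axo, price = 21, hence Rejected.

Accepted, Rejected, Accepted, Rejected, Rejected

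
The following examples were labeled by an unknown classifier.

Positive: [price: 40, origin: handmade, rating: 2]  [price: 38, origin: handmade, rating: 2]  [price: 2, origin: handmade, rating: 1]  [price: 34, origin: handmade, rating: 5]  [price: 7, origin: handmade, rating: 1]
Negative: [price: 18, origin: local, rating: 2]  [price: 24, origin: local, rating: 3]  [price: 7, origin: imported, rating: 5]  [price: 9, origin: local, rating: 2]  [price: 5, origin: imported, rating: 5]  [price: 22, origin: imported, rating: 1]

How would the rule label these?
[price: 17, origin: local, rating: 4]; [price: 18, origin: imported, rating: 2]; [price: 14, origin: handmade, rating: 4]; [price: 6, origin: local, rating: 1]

Comparing the two groups points to one rule — origin is handmade.
[price: 17, origin: local, rating: 4] → origin is local → Negative. [price: 18, origin: imported, rating: 2] → origin is imported → Negative. [price: 14, origin: handmade, rating: 4] → origin is handmade → Positive. [price: 6, origin: local, rating: 1] → origin is local → Negative.

Negative, Negative, Positive, Negative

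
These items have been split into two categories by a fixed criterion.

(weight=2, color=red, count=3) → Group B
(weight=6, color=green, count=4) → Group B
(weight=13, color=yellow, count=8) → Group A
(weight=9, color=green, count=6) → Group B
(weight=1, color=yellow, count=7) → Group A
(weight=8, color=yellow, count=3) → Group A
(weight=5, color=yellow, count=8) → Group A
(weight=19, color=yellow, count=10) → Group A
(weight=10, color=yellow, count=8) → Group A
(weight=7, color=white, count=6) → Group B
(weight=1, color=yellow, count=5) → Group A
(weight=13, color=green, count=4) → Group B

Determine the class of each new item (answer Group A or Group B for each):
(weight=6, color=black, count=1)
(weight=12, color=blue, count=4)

Looking at the examples, the only property every 'Group A' case has and every 'Group B' case lacks is: color is yellow.
(weight=6, color=black, count=1) — color is black, hence Group B.
(weight=12, color=blue, count=4) — color is blue, hence Group B.

Group B, Group B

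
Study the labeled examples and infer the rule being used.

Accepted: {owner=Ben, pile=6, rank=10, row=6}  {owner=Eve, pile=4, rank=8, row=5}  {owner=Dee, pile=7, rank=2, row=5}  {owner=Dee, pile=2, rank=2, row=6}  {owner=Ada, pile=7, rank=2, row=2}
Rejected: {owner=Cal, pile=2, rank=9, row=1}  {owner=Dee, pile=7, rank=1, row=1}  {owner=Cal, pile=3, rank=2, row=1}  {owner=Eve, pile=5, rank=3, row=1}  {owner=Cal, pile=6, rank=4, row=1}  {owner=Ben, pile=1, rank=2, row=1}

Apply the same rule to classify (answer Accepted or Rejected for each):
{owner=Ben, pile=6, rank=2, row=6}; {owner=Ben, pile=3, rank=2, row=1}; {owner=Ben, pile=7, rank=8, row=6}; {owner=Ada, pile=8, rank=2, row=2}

Accepted, Rejected, Accepted, Accepted

All 'Accepted' examples share one property — row ≥ 2 — and every 'Rejected' example lacks it.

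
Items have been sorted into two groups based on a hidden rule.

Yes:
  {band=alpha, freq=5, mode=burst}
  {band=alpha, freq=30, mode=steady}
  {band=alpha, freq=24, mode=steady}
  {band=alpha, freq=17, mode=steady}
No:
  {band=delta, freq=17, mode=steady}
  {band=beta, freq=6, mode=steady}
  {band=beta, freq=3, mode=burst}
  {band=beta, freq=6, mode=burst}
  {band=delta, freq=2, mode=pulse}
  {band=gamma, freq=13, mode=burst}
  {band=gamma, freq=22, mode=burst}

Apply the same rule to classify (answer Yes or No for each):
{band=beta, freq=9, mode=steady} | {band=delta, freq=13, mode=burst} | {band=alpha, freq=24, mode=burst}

No, No, Yes

Every 'Yes' example satisfies: band is alpha. None of the 'No' examples do.
{band=beta, freq=9, mode=steady}: band is beta, fails this test → No.
{band=delta, freq=13, mode=burst}: band is delta, fails this test → No.
{band=alpha, freq=24, mode=burst}: band is alpha, has this property → Yes.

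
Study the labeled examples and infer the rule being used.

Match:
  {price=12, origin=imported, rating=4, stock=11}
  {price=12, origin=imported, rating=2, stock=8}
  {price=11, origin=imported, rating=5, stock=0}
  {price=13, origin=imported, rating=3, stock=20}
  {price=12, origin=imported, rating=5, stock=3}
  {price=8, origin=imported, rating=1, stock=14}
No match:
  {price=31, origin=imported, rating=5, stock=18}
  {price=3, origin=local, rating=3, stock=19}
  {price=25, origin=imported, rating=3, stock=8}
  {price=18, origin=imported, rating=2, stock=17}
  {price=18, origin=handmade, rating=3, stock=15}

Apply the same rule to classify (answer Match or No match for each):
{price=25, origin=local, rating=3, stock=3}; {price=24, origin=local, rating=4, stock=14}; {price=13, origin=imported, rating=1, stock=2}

The rule appears to be: origin is imported AND price ≤ 13.
{price=25, origin=local, rating=3, stock=3}: origin is local, price = 25, doesn't qualify → No match. {price=24, origin=local, rating=4, stock=14}: origin is local, price = 24, doesn't qualify → No match. {price=13, origin=imported, rating=1, stock=2}: origin is imported, price = 13, fits → Match.

No match, No match, Match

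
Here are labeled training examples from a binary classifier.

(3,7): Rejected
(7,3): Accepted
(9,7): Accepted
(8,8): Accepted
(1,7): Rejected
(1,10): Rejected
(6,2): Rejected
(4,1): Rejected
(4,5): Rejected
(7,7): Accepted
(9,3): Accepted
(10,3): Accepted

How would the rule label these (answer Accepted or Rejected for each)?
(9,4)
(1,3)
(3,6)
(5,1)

Accepted, Rejected, Rejected, Rejected

The simplest hypothesis consistent with all the labels is: first ≥ 7.
(9,4): first 9 — matches, so Accepted. (1,3): first 1 — fails the rule, so Rejected. (3,6): first 3 — fails the rule, so Rejected. (5,1): first 5 — fails the rule, so Rejected.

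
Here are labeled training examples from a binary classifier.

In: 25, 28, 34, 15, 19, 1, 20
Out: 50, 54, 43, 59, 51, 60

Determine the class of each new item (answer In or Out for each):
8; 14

The common property of the 'In' items is: at most 34. No 'Out' item has it.
8: In (8 ≤ 34). 14: In (14 ≤ 34).

In, In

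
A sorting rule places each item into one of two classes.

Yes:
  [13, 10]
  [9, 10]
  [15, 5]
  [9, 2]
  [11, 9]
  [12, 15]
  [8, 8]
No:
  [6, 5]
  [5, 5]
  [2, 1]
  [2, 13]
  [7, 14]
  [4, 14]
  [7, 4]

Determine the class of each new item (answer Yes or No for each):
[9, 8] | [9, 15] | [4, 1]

Yes, Yes, No

One predicate separates the groups cleanly: first ≥ 8.
Yes: [9, 8], since first 9.
Yes: [9, 15], since first 9.
No: [4, 1], since first 4.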